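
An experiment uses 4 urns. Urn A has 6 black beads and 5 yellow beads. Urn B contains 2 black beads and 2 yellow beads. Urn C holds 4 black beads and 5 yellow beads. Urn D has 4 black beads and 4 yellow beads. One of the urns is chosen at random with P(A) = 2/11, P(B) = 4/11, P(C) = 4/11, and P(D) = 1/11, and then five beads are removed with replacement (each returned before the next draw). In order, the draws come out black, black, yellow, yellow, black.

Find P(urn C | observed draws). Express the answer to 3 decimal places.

0.327

The likelihood of the observed sequence under each hypothesis: P(data | urn A) = (6/11)(6/11)(5/11)(5/11)(6/11) = 0.03353; P(data | urn B) = (2/4)(2/4)(2/4)(2/4)(2/4) = 0.03125; P(data | urn C) = (4/9)(4/9)(5/9)(5/9)(4/9) = 0.027096; P(data | urn D) = (4/8)(4/8)(4/8)(4/8)(4/8) = 0.03125.
Weighting by the prior gives 2/11 · 0.03353 = 0.0060963, 4/11 · 0.03125 = 0.011364, 4/11 · 0.027096 = 0.0098531, 1/11 · 0.03125 = 0.0028409; summing to 0.030154.
Therefore the posterior P(urn C | data) = (0.0098531) / (0.030154) = 0.32676.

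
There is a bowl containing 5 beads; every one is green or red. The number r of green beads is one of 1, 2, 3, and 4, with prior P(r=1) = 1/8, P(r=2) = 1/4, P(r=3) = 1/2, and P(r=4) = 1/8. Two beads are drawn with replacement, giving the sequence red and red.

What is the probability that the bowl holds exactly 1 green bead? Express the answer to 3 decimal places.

0.314

Compute the likelihood of the observed sequence for each case: P(data | r = 1) = (4/5)(4/5) = 16/25; P(data | r = 2) = (3/5)(3/5) = 9/25; P(data | r = 3) = (2/5)(2/5) = 4/25; P(data | r = 4) = (1/5)(1/5) = 1/25.
The prior-weighted likelihoods are 1/8 · 16/25 = 2/25, 1/4 · 9/25 = 9/100, 1/2 · 4/25 = 2/25, 1/8 · 1/25 = 1/200; these sum to 51/200.
Therefore the posterior P(r = 1 | data) = (2/25) / (51/200) = 16/51.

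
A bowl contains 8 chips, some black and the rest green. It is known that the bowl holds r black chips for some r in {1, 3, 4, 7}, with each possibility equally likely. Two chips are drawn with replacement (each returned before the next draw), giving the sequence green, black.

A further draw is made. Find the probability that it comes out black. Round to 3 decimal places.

0.458

Under each hypothesis, the probability of the observed sequence is: P(data | r = 1) = (7/8)(1/8) = 7/64; P(data | r = 3) = (5/8)(3/8) = 15/64; P(data | r = 4) = (4/8)(4/8) = 1/4; P(data | r = 7) = (1/8)(7/8) = 7/64.
Multiplying each by its prior: 1/4 · 7/64 = 7/256, 1/4 · 15/64 = 15/256, 1/4 · 1/4 = 1/16, 1/4 · 7/64 = 7/256; these sum to 45/256.
Normalising, the posterior is P(r = 1 | data) = 7/45, P(r = 3 | data) = 1/3, P(r = 4 | data) = 16/45, P(r = 7 | data) = 7/45.
So P(black next | data) = Σ P(black next | H) P(H | data) = (1/8)(7/45) + (3/8)(1/3) + (1/2)(16/45) + (7/8)(7/45) = 11/24.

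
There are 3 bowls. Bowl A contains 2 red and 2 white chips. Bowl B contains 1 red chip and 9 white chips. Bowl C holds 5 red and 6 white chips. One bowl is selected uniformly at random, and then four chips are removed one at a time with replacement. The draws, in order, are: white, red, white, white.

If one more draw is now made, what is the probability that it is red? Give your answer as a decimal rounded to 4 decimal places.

The likelihood of the observed sequence under each hypothesis: P(data | bowl A) = (2/4)(2/4)(2/4)(2/4) = 0.0625; P(data | bowl B) = (9/10)(1/10)(9/10)(9/10) = 0.0729; P(data | bowl C) = (6/11)(5/11)(6/11)(6/11) = 0.073765.
The prior-weighted likelihoods are 1/3 · 0.0625 = 0.020833, 1/3 · 0.0729 = 0.0243, 1/3 · 0.073765 = 0.024588; these sum to 0.069722.
The posterior is then P(bowl A | data) = 0.29881, P(bowl B | data) = 0.34853, P(bowl C | data) = 0.35267.
So P(red next | data) = Σ P(red next | H) P(H | data) = (1/2)(0.29881) + (1/10)(0.34853) + (5/11)(0.35267) = 0.34456.

0.3446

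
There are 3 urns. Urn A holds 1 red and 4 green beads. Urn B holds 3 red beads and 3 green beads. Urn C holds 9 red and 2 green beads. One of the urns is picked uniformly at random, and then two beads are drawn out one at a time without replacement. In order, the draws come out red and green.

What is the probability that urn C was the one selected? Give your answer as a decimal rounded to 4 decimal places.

0.2466

For each hypothesis, P(data | H) works out to: P(data | urn A) = (1/5)(4/4) = 1/5; P(data | urn B) = (3/6)(3/5) = 3/10; P(data | urn C) = (9/11)(2/10) = 9/55.
Weighting by the prior gives 1/3 · 1/5 = 1/15, 1/3 · 3/10 = 1/10, 1/3 · 9/55 = 3/55; with total 73/330.
Hence P(urn C | data) = (3/55) / (73/330) = 18/73.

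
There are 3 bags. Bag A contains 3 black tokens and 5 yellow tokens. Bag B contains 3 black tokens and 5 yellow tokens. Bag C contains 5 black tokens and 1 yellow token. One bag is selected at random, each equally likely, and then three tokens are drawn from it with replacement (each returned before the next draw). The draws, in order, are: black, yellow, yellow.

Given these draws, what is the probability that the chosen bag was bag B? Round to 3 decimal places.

0.463

The likelihood of the observed sequence under each hypothesis: P(data | bag A) = (3/8)(5/8)(5/8) = 0.14648; P(data | bag B) = (3/8)(5/8)(5/8) = 0.14648; P(data | bag C) = (5/6)(1/6)(1/6) = 0.023148.
The prior-weighted likelihoods are 1/3 · 0.14648 = 0.048828, 1/3 · 0.14648 = 0.048828, 1/3 · 0.023148 = 0.007716; with total 0.10537.
Hence P(bag B | data) = (0.048828) / (0.10537) = 0.46339.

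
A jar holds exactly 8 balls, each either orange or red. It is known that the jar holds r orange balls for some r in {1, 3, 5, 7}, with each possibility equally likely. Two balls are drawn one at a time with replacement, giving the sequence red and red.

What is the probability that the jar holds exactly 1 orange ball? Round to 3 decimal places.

0.583

Under each hypothesis, the probability of the observed sequence is: P(data | r = 1) = (7/8)(7/8) = 49/64; P(data | r = 3) = (5/8)(5/8) = 25/64; P(data | r = 5) = (3/8)(3/8) = 9/64; P(data | r = 7) = (1/8)(1/8) = 1/64.
Weighting by the prior gives 1/4 · 49/64 = 49/256, 1/4 · 25/64 = 25/256, 1/4 · 9/64 = 9/256, 1/4 · 1/64 = 1/256; with total 21/64.
Hence P(r = 1 | data) = (49/256) / (21/64) = 7/12.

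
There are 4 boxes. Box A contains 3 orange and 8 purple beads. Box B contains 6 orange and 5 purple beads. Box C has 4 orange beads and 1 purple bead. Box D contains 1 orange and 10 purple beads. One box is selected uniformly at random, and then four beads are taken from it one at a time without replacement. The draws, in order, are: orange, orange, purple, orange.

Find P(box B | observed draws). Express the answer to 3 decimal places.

0.269

For each hypothesis, P(data | H) works out to: P(data | box A) = (3/11)(2/10)(8/9)(1/8) = 1/165; P(data | box B) = (6/11)(5/10)(5/9)(4/8) = 5/66; P(data | box C) = (4/5)(3/4)(1/3)(2/2) = 1/5; P(data | box D) = (1/11)(0/10) = 0.
The prior-weighted likelihoods are 1/4 · 1/165 = 1/660, 1/4 · 5/66 = 5/264, 1/4 · 1/5 = 1/20, 1/4 · 0 = 0; summing to 31/440.
By Bayes' rule, P(box B | data) = (5/264) / (31/440) = 25/93.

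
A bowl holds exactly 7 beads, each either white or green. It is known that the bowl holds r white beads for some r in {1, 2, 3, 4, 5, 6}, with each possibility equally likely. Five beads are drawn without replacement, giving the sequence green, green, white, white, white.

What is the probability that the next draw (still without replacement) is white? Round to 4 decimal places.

For each hypothesis, P(data | H) works out to: P(data | r = 1) = (6/7)(5/6)(1/5)(0/4) = 0; P(data | r = 2) = (5/7)(4/6)(2/5)(1/4)(0/3) = 0; P(data | r = 3) = (4/7)(3/6)(3/5)(2/4)(1/3) = 1/35; P(data | r = 4) = (3/7)(2/6)(4/5)(3/4)(2/3) = 2/35; P(data | r = 5) = (2/7)(1/6)(5/5)(4/4)(3/3) = 1/21; P(data | r = 6) = (1/7)(0/6) = 0.
The prior-weighted likelihoods are 1/6 · 0 = 0, 1/6 · 0 = 0, 1/6 · 1/35 = 1/210, 1/6 · 2/35 = 1/105, 1/6 · 1/21 = 1/126, 1/6 · 0 = 0; with total 1/45.
Normalising, the posterior is P(r = 1 | data) = 0, P(r = 2 | data) = 0, P(r = 3 | data) = 3/14, P(r = 4 | data) = 3/7, P(r = 5 | data) = 5/14, P(r = 6 | data) = 0.
The predictive probability is P(white next | data) = (0)(3/14) + (1/2)(3/7) + (1)(5/14) = 4/7.

0.5714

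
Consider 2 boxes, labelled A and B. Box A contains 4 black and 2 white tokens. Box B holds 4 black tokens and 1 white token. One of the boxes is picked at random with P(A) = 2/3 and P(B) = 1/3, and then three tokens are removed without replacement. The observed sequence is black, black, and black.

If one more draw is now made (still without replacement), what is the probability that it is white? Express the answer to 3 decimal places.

The likelihood of the observed sequence under each hypothesis: P(data | box A) = (4/6)(3/5)(2/4) = 1/5; P(data | box B) = (4/5)(3/4)(2/3) = 2/5.
Weighting by the prior gives 2/3 · 1/5 = 2/15, 1/3 · 2/5 = 2/15; summing to 4/15.
Dividing through by the total gives posterior P(box A | data) = 1/2, P(box B | data) = 1/2.
Averaging over the posterior, P(white next | data) = (2/3)(1/2) + (1/2)(1/2) = 7/12.

0.583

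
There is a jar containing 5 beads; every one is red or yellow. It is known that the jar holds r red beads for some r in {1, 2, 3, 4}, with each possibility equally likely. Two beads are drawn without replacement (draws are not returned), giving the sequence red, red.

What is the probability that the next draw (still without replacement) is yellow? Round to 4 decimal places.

Under each hypothesis, the probability of the observed sequence is: P(data | r = 1) = (1/5)(0/4) = 0; P(data | r = 2) = (2/5)(1/4) = 1/10; P(data | r = 3) = (3/5)(2/4) = 3/10; P(data | r = 4) = (4/5)(3/4) = 3/5.
Weighting by the prior gives 1/4 · 0 = 0, 1/4 · 1/10 = 1/40, 1/4 · 3/10 = 3/40, 1/4 · 3/5 = 3/20; these sum to 1/4.
Normalising, the posterior is P(r = 1 | data) = 0, P(r = 2 | data) = 1/10, P(r = 3 | data) = 3/10, P(r = 4 | data) = 3/5.
Averaging over the posterior, P(yellow next | data) = (1)(1/10) + (2/3)(3/10) + (1/3)(3/5) = 1/2.

0.5000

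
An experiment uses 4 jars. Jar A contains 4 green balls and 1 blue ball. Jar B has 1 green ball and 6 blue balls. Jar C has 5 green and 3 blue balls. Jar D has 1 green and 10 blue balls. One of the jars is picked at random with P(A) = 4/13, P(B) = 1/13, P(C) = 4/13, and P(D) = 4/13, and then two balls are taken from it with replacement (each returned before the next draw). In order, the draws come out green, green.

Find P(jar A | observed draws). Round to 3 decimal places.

0.613

Under each hypothesis, the probability of the observed sequence is: P(data | jar A) = (4/5)(4/5) = 0.64; P(data | jar B) = (1/7)(1/7) = 0.020408; P(data | jar C) = (5/8)(5/8) = 0.39062; P(data | jar D) = (1/11)(1/11) = 0.0082645.
Weighting by the prior gives 4/13 · 0.64 = 0.19692, 1/13 · 0.020408 = 0.0015699, 4/13 · 0.39062 = 0.12019, 4/13 · 0.0082645 = 0.0025429; these sum to 0.32123.
So P(jar A | data) = (0.19692) / (0.32123) = 0.61303.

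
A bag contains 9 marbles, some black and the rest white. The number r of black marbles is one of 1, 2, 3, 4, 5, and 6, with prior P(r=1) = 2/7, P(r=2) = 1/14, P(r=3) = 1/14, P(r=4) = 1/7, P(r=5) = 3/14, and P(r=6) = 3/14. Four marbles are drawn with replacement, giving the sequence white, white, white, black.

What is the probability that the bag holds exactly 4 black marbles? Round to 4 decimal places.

0.1716

Under each hypothesis, the probability of the observed sequence is: P(data | r = 1) = (8/9)(8/9)(8/9)(1/9) = 0.078037; P(data | r = 2) = (7/9)(7/9)(7/9)(2/9) = 0.10456; P(data | r = 3) = (6/9)(6/9)(6/9)(3/9) = 0.098765; P(data | r = 4) = (5/9)(5/9)(5/9)(4/9) = 0.076208; P(data | r = 5) = (4/9)(4/9)(4/9)(5/9) = 0.048773; P(data | r = 6) = (3/9)(3/9)(3/9)(6/9) = 0.024691.
Multiplying each by its prior: 2/7 · 0.078037 = 0.022296, 1/14 · 0.10456 = 0.0074684, 1/14 · 0.098765 = 0.0070547, 1/7 · 0.076208 = 0.010887, 3/14 · 0.048773 = 0.010451, 3/14 · 0.024691 = 0.005291; summing to 0.063449.
Hence P(r = 4 | data) = (0.010887) / (0.063449) = 0.17159.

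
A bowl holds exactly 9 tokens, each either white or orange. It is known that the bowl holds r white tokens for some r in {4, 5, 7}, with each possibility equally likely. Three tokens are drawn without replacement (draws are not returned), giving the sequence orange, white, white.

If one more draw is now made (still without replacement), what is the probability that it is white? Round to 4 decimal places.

Under each hypothesis, the probability of the observed sequence is: P(data | r = 4) = (5/9)(4/8)(3/7) = 5/42; P(data | r = 5) = (4/9)(5/8)(4/7) = 10/63; P(data | r = 7) = (2/9)(7/8)(6/7) = 1/6.
The prior-weighted likelihoods are 1/3 · 5/42 = 5/126, 1/3 · 10/63 = 10/189, 1/3 · 1/6 = 1/18; these sum to 4/27.
The posterior is then P(r = 4 | data) = 15/56, P(r = 5 | data) = 5/14, P(r = 7 | data) = 3/8.
Averaging over the posterior, P(white next | data) = (1/3)(15/56) + (1/2)(5/14) + (5/6)(3/8) = 65/112.

0.5804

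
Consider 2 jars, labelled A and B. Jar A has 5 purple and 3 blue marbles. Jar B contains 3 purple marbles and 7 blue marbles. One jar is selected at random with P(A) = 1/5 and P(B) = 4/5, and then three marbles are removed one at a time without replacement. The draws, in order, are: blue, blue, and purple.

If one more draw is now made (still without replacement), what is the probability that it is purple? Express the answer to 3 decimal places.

0.344

The likelihood of the observed sequence under each hypothesis: P(data | jar A) = (3/8)(2/7)(5/6) = 0.089286; P(data | jar B) = (7/10)(6/9)(3/8) = 0.175.
Multiplying each by its prior: 1/5 · 0.089286 = 0.017857, 4/5 · 0.175 = 0.14; these sum to 0.15786.
Normalising, the posterior is P(jar A | data) = 0.11312, P(jar B | data) = 0.88688.
Averaging over the posterior, P(purple next | data) = (4/5)(0.11312) + (2/7)(0.88688) = 0.34389.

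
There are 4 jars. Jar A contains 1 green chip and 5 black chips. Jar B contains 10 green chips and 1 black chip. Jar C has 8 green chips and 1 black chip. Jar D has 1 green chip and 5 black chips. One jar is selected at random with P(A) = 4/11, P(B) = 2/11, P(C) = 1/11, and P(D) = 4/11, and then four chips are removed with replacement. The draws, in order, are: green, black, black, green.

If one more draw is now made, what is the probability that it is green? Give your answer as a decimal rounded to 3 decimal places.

Compute the likelihood of the observed sequence for each case: P(data | jar A) = (1/6)(5/6)(5/6)(1/6) = 0.01929; P(data | jar B) = (10/11)(1/11)(1/11)(10/11) = 0.0068301; P(data | jar C) = (8/9)(1/9)(1/9)(8/9) = 0.0097546; P(data | jar D) = (1/6)(5/6)(5/6)(1/6) = 0.01929.
Weighting by the prior gives 4/11 · 0.01929 = 0.0070146, 2/11 · 0.0068301 = 0.0012418, 1/11 · 0.0097546 = 0.00088678, 4/11 · 0.01929 = 0.0070146; with total 0.016158.
Normalising, the posterior is P(jar A | data) = 0.43413, P(jar B | data) = 0.076857, P(jar C | data) = 0.054883, P(jar D | data) = 0.43413.
Averaging over the posterior, P(green next | data) = (1/6)(0.43413) + (10/11)(0.076857) + (8/9)(0.054883) + (1/6)(0.43413) = 0.26336.

0.263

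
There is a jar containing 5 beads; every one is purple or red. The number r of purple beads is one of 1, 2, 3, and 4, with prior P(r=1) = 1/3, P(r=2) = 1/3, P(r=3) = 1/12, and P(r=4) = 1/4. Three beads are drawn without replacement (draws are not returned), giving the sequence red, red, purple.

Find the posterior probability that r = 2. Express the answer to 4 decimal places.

0.4706

Under each hypothesis, the probability of the observed sequence is: P(data | r = 1) = (4/5)(3/4)(1/3) = 1/5; P(data | r = 2) = (3/5)(2/4)(2/3) = 1/5; P(data | r = 3) = (2/5)(1/4)(3/3) = 1/10; P(data | r = 4) = (1/5)(0/4) = 0.
Weighting by the prior gives 1/3 · 1/5 = 1/15, 1/3 · 1/5 = 1/15, 1/12 · 1/10 = 1/120, 1/4 · 0 = 0; with total 17/120.
Hence P(r = 2 | data) = (1/15) / (17/120) = 8/17.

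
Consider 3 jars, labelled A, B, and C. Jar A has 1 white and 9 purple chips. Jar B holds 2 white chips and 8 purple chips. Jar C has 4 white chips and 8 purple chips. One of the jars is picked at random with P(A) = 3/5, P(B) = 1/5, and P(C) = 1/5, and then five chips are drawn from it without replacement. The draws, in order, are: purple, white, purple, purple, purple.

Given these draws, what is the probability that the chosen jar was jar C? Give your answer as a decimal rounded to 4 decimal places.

Compute the likelihood of the observed sequence for each case: P(data | jar A) = (9/10)(1/9)(8/8)(7/7)(6/6) = 1/10; P(data | jar B) = (8/10)(2/9)(7/8)(6/7)(5/6) = 1/9; P(data | jar C) = (8/12)(4/11)(7/10)(6/9)(5/8) = 7/99.
Weighting by the prior gives 3/5 · 1/10 = 3/50, 1/5 · 1/9 = 1/45, 1/5 · 7/99 = 7/495; summing to 53/550.
So P(jar C | data) = (7/495) / (53/550) = 70/477.

0.1468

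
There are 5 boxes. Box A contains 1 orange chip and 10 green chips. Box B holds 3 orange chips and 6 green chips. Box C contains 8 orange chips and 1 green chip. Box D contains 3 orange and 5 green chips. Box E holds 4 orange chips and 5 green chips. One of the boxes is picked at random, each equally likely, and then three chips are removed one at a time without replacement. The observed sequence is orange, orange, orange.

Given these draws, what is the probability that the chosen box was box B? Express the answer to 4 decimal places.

0.0160

Under each hypothesis, the probability of the observed sequence is: P(data | box A) = (1/11)(0/10) = 0; P(data | box B) = (3/9)(2/8)(1/7) = 1/84; P(data | box C) = (8/9)(7/8)(6/7) = 2/3; P(data | box D) = (3/8)(2/7)(1/6) = 1/56; P(data | box E) = (4/9)(3/8)(2/7) = 1/21.
Weighting by the prior gives 1/5 · 0 = 0, 1/5 · 1/84 = 1/420, 1/5 · 2/3 = 2/15, 1/5 · 1/56 = 1/280, 1/5 · 1/21 = 1/105; these sum to 25/168.
So P(box B | data) = (1/420) / (25/168) = 2/125.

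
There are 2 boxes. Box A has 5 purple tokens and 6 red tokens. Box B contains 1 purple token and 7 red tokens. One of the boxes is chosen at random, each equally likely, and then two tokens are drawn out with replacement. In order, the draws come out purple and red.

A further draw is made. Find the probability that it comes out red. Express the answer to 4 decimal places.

For each hypothesis, P(data | H) works out to: P(data | box A) = (5/11)(6/11) = 0.24793; P(data | box B) = (1/8)(7/8) = 0.10938.
Multiplying each by its prior: 1/2 · 0.24793 = 0.12397, 1/2 · 0.10938 = 0.054688; with total 0.17865.
Dividing through by the total gives posterior P(box A | data) = 0.69389, P(box B | data) = 0.30611.
The predictive probability is P(red next | data) = (6/11)(0.69389) + (7/8)(0.30611) = 0.64633.

0.6463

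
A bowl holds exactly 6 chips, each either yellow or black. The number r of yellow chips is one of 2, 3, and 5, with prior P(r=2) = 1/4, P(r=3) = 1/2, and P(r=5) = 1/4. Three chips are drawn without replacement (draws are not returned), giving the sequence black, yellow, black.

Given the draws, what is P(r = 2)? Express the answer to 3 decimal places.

0.400

Compute the likelihood of the observed sequence for each case: P(data | r = 2) = (4/6)(2/5)(3/4) = 1/5; P(data | r = 3) = (3/6)(3/5)(2/4) = 3/20; P(data | r = 5) = (1/6)(5/5)(0/4) = 0.
Weighting by the prior gives 1/4 · 1/5 = 1/20, 1/2 · 3/20 = 3/40, 1/4 · 0 = 0; these sum to 1/8.
So P(r = 2 | data) = (1/20) / (1/8) = 2/5.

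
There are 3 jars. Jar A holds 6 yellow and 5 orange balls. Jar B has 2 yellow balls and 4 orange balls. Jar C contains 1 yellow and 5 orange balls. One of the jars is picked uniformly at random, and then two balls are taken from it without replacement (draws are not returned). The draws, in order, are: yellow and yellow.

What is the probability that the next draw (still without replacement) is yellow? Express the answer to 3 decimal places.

Compute the likelihood of the observed sequence for each case: P(data | jar A) = (6/11)(5/10) = 3/11; P(data | jar B) = (2/6)(1/5) = 1/15; P(data | jar C) = (1/6)(0/5) = 0.
The prior-weighted likelihoods are 1/3 · 3/11 = 1/11, 1/3 · 1/15 = 1/45, 1/3 · 0 = 0; these sum to 56/495.
The posterior is then P(jar A | data) = 45/56, P(jar B | data) = 11/56, P(jar C | data) = 0.
Averaging over the posterior, P(yellow next | data) = (4/9)(45/56) + (0)(11/56) = 5/14.

0.357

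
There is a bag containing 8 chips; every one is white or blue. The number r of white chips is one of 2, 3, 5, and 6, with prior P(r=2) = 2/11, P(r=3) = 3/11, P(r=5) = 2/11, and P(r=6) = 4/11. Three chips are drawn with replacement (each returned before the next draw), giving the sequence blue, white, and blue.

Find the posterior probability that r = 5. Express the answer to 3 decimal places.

0.162

The likelihood of the observed sequence under each hypothesis: P(data | r = 2) = (6/8)(2/8)(6/8) = 0.14062; P(data | r = 3) = (5/8)(3/8)(5/8) = 0.14648; P(data | r = 5) = (3/8)(5/8)(3/8) = 0.087891; P(data | r = 6) = (2/8)(6/8)(2/8) = 0.046875.
Multiplying each by its prior: 2/11 · 0.14062 = 0.025568, 3/11 · 0.14648 = 0.03995, 2/11 · 0.087891 = 0.01598, 4/11 · 0.046875 = 0.017045; with total 0.098544.
So P(r = 5 | data) = (0.01598) / (0.098544) = 0.16216.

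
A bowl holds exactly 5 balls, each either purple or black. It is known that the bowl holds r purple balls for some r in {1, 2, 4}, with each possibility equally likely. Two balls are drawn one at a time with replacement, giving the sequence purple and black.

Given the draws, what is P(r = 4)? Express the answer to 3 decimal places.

The likelihood of the observed sequence under each hypothesis: P(data | r = 1) = (1/5)(4/5) = 4/25; P(data | r = 2) = (2/5)(3/5) = 6/25; P(data | r = 4) = (4/5)(1/5) = 4/25.
Multiplying each by its prior: 1/3 · 4/25 = 4/75, 1/3 · 6/25 = 2/25, 1/3 · 4/25 = 4/75; summing to 14/75.
Therefore the posterior P(r = 4 | data) = (4/75) / (14/75) = 2/7.

0.286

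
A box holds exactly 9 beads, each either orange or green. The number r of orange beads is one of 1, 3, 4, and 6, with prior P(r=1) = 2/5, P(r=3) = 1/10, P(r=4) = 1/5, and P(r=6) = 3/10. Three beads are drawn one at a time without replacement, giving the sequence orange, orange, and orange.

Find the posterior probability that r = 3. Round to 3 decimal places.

Under each hypothesis, the probability of the observed sequence is: P(data | r = 1) = (1/9)(0/8) = 0; P(data | r = 3) = (3/9)(2/8)(1/7) = 1/84; P(data | r = 4) = (4/9)(3/8)(2/7) = 1/21; P(data | r = 6) = (6/9)(5/8)(4/7) = 5/21.
Multiplying each by its prior: 2/5 · 0 = 0, 1/10 · 1/84 = 1/840, 1/5 · 1/21 = 1/105, 3/10 · 5/21 = 1/14; these sum to 23/280.
So P(r = 3 | data) = (1/840) / (23/280) = 1/69.

0.014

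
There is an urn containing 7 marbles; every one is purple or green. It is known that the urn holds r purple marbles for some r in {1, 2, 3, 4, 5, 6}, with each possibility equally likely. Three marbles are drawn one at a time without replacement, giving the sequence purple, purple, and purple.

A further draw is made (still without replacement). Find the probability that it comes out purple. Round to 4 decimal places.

The likelihood of the observed sequence under each hypothesis: P(data | r = 1) = (1/7)(0/6) = 0; P(data | r = 2) = (2/7)(1/6)(0/5) = 0; P(data | r = 3) = (3/7)(2/6)(1/5) = 1/35; P(data | r = 4) = (4/7)(3/6)(2/5) = 4/35; P(data | r = 5) = (5/7)(4/6)(3/5) = 2/7; P(data | r = 6) = (6/7)(5/6)(4/5) = 4/7.
The prior-weighted likelihoods are 1/6 · 0 = 0, 1/6 · 0 = 0, 1/6 · 1/35 = 1/210, 1/6 · 4/35 = 2/105, 1/6 · 2/7 = 1/21, 1/6 · 4/7 = 2/21; with total 1/6.
Dividing through by the total gives posterior P(r = 1 | data) = 0, P(r = 2 | data) = 0, P(r = 3 | data) = 1/35, P(r = 4 | data) = 4/35, P(r = 5 | data) = 2/7, P(r = 6 | data) = 4/7.
The predictive probability is P(purple next | data) = (0)(1/35) + (1/4)(4/35) + (1/2)(2/7) + (3/4)(4/7) = 3/5.

0.6000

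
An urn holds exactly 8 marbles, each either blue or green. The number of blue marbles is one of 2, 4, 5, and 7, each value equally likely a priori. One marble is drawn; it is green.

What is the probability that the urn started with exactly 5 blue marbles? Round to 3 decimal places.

0.214

For each hypothesis, P(data | H) works out to: P(data | r = 2) = (6/8) = 3/4; P(data | r = 4) = (4/8) = 1/2; P(data | r = 5) = (3/8) = 3/8; P(data | r = 7) = (1/8) = 1/8.
The prior-weighted likelihoods are 1/4 · 3/4 = 3/16, 1/4 · 1/2 = 1/8, 1/4 · 3/8 = 3/32, 1/4 · 1/8 = 1/32; with total 7/16.
By Bayes' rule, P(r = 5 | data) = (3/32) / (7/16) = 3/14.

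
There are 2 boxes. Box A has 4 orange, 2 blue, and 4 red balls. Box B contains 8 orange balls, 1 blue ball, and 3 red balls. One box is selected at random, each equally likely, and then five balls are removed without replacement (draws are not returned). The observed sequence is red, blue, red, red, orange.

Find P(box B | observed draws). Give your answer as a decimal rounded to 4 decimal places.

Compute the likelihood of the observed sequence for each case: P(data | box A) = (4/10)(2/9)(3/8)(2/7)(4/6) = 0.0063492; P(data | box B) = (3/12)(1/11)(2/10)(1/9)(8/8) = 0.00050505.
Multiplying each by its prior: 1/2 · 0.0063492 = 0.0031746, 1/2 · 0.00050505 = 0.00025253; with total 0.0034271.
By Bayes' rule, P(box B | data) = (0.00025253) / (0.0034271) = 0.073684.

0.0737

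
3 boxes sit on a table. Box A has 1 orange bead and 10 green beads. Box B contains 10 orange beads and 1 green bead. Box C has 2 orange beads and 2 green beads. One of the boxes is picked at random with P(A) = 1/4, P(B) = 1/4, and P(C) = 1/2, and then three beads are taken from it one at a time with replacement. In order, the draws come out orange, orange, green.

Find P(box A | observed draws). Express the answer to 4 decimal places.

0.0226

For each hypothesis, P(data | H) works out to: P(data | box A) = (1/11)(1/11)(10/11) = 0.0075131; P(data | box B) = (10/11)(10/11)(1/11) = 0.075131; P(data | box C) = (2/4)(2/4)(2/4) = 0.125.
Weighting by the prior gives 1/4 · 0.0075131 = 0.0018783, 1/4 · 0.075131 = 0.018783, 1/2 · 0.125 = 0.0625; summing to 0.083161.
By Bayes' rule, P(box A | data) = (0.0018783) / (0.083161) = 0.022586.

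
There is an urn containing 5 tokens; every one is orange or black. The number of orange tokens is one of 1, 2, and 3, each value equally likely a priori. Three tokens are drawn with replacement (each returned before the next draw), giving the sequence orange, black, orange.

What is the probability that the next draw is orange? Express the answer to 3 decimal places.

0.482

The likelihood of the observed sequence under each hypothesis: P(data | r = 1) = (1/5)(4/5)(1/5) = 4/125; P(data | r = 2) = (2/5)(3/5)(2/5) = 12/125; P(data | r = 3) = (3/5)(2/5)(3/5) = 18/125.
Weighting by the prior gives 1/3 · 4/125 = 4/375, 1/3 · 12/125 = 4/125, 1/3 · 18/125 = 6/125; summing to 34/375.
The posterior is then P(r = 1 | data) = 2/17, P(r = 2 | data) = 6/17, P(r = 3 | data) = 9/17.
The predictive probability is P(orange next | data) = (1/5)(2/17) + (2/5)(6/17) + (3/5)(9/17) = 41/85.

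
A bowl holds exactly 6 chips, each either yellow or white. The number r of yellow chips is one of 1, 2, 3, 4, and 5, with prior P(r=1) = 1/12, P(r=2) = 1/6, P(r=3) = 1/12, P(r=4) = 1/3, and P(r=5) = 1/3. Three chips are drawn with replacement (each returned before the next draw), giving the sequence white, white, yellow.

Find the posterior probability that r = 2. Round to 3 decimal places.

The likelihood of the observed sequence under each hypothesis: P(data | r = 1) = (5/6)(5/6)(1/6) = 0.11574; P(data | r = 2) = (4/6)(4/6)(2/6) = 0.14815; P(data | r = 3) = (3/6)(3/6)(3/6) = 0.125; P(data | r = 4) = (2/6)(2/6)(4/6) = 0.074074; P(data | r = 5) = (1/6)(1/6)(5/6) = 0.023148.
Multiplying each by its prior: 1/12 · 0.11574 = 0.0096451, 1/6 · 0.14815 = 0.024691, 1/12 · 0.125 = 0.010417, 1/3 · 0.074074 = 0.024691, 1/3 · 0.023148 = 0.007716; these sum to 0.07716.
So P(r = 2 | data) = (0.024691) / (0.07716) = 0.32.

0.320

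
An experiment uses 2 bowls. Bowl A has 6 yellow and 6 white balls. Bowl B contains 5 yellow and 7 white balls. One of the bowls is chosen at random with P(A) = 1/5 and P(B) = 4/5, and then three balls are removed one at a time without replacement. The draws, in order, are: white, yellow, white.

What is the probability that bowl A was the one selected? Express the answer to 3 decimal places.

0.176

For each hypothesis, P(data | H) works out to: P(data | bowl A) = (6/12)(6/11)(5/10) = 3/22; P(data | bowl B) = (7/12)(5/11)(6/10) = 7/44.
The prior-weighted likelihoods are 1/5 · 3/22 = 3/110, 4/5 · 7/44 = 7/55; summing to 17/110.
Therefore the posterior P(bowl A | data) = (3/110) / (17/110) = 3/17.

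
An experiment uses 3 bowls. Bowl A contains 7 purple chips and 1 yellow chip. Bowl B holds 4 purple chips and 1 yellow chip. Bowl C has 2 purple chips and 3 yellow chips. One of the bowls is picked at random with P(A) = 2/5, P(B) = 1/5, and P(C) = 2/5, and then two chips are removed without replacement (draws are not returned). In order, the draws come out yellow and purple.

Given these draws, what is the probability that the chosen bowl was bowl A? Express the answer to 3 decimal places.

0.238

For each hypothesis, P(data | H) works out to: P(data | bowl A) = (1/8)(7/7) = 1/8; P(data | bowl B) = (1/5)(4/4) = 1/5; P(data | bowl C) = (3/5)(2/4) = 3/10.
The prior-weighted likelihoods are 2/5 · 1/8 = 1/20, 1/5 · 1/5 = 1/25, 2/5 · 3/10 = 3/25; summing to 21/100.
So P(bowl A | data) = (1/20) / (21/100) = 5/21.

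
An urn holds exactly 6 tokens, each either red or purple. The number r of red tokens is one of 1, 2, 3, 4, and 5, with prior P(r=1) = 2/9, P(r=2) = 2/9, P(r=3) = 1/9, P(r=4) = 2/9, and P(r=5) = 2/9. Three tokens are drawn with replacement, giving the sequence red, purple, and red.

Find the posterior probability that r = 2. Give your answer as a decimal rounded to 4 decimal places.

Under each hypothesis, the probability of the observed sequence is: P(data | r = 1) = (1/6)(5/6)(1/6) = 5/216; P(data | r = 2) = (2/6)(4/6)(2/6) = 2/27; P(data | r = 3) = (3/6)(3/6)(3/6) = 1/8; P(data | r = 4) = (4/6)(2/6)(4/6) = 4/27; P(data | r = 5) = (5/6)(1/6)(5/6) = 25/216.
Weighting by the prior gives 2/9 · 5/216 = 5/972, 2/9 · 2/27 = 4/243, 1/9 · 1/8 = 1/72, 2/9 · 4/27 = 8/243, 2/9 · 25/216 = 25/972; these sum to 61/648.
Therefore the posterior P(r = 2 | data) = (4/243) / (61/648) = 32/183.

0.1749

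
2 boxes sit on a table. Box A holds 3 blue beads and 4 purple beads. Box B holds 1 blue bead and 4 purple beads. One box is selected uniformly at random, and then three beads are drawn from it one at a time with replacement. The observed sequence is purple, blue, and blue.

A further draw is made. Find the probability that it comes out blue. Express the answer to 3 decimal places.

0.375

For each hypothesis, P(data | H) works out to: P(data | box A) = (4/7)(3/7)(3/7) = 0.10496; P(data | box B) = (4/5)(1/5)(1/5) = 0.032.
Multiplying each by its prior: 1/2 · 0.10496 = 0.052478, 1/2 · 0.032 = 0.016; these sum to 0.068478.
Dividing through by the total gives posterior P(box A | data) = 0.76635, P(box B | data) = 0.23365.
The predictive probability is P(blue next | data) = (3/7)(0.76635) + (1/5)(0.23365) = 0.37517.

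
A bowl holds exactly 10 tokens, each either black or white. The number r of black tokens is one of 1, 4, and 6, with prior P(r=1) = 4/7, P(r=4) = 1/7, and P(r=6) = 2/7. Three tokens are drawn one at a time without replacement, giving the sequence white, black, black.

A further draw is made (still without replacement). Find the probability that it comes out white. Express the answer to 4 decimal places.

Under each hypothesis, the probability of the observed sequence is: P(data | r = 1) = (9/10)(1/9)(0/8) = 0; P(data | r = 4) = (6/10)(4/9)(3/8) = 1/10; P(data | r = 6) = (4/10)(6/9)(5/8) = 1/6.
Weighting by the prior gives 4/7 · 0 = 0, 1/7 · 1/10 = 1/70, 2/7 · 1/6 = 1/21; summing to 13/210.
Normalising, the posterior is P(r = 1 | data) = 0, P(r = 4 | data) = 3/13, P(r = 6 | data) = 10/13.
The predictive probability is P(white next | data) = (5/7)(3/13) + (3/7)(10/13) = 45/91.

0.4945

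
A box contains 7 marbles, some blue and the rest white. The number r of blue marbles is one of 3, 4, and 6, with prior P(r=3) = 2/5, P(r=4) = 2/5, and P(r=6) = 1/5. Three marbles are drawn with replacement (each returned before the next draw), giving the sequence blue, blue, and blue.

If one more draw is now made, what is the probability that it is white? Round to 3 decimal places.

0.293

The likelihood of the observed sequence under each hypothesis: P(data | r = 3) = (3/7)(3/7)(3/7) = 0.078717; P(data | r = 4) = (4/7)(4/7)(4/7) = 0.18659; P(data | r = 6) = (6/7)(6/7)(6/7) = 0.62974.
Multiplying each by its prior: 2/5 · 0.078717 = 0.031487, 2/5 · 0.18659 = 0.074636, 1/5 · 0.62974 = 0.12595; these sum to 0.23207.
The posterior is then P(r = 3 | data) = 0.13568, P(r = 4 | data) = 0.32161, P(r = 6 | data) = 0.54271.
Averaging over the posterior, P(white next | data) = (4/7)(0.13568) + (3/7)(0.32161) + (1/7)(0.54271) = 0.29289.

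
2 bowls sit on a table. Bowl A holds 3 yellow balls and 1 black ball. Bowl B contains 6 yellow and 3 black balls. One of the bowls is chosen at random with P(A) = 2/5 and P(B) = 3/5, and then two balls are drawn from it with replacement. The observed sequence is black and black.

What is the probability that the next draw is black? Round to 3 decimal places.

0.311

The likelihood of the observed sequence under each hypothesis: P(data | bowl A) = (1/4)(1/4) = 1/16; P(data | bowl B) = (3/9)(3/9) = 1/9.
The prior-weighted likelihoods are 2/5 · 1/16 = 1/40, 3/5 · 1/9 = 1/15; with total 11/120.
The posterior is then P(bowl A | data) = 3/11, P(bowl B | data) = 8/11.
The predictive probability is P(black next | data) = (1/4)(3/11) + (1/3)(8/11) = 41/132.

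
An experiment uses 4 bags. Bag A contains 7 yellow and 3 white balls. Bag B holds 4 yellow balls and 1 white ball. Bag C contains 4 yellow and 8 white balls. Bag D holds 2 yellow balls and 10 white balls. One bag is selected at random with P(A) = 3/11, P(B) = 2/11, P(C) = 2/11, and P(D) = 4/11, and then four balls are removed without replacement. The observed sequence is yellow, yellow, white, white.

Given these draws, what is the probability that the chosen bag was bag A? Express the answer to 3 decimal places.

0.463

Under each hypothesis, the probability of the observed sequence is: P(data | bag A) = (7/10)(6/9)(3/8)(2/7) = 0.05; P(data | bag B) = (4/5)(3/4)(1/3)(0/2) = 0; P(data | bag C) = (4/12)(3/11)(8/10)(7/9) = 0.056566; P(data | bag D) = (2/12)(1/11)(10/10)(9/9) = 0.015152.
The prior-weighted likelihoods are 3/11 · 0.05 = 0.013636, 2/11 · 0 = 0, 2/11 · 0.056566 = 0.010285, 4/11 · 0.015152 = 0.0055096; summing to 0.029431.
Therefore the posterior P(bag A | data) = (0.013636) / (0.029431) = 0.46334.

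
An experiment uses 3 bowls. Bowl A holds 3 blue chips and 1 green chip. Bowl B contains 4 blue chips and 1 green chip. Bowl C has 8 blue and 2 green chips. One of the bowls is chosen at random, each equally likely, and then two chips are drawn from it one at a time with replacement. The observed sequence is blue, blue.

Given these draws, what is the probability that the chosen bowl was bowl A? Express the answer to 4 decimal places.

0.3053

The likelihood of the observed sequence under each hypothesis: P(data | bowl A) = (3/4)(3/4) = 0.5625; P(data | bowl B) = (4/5)(4/5) = 0.64; P(data | bowl C) = (8/10)(8/10) = 0.64.
Weighting by the prior gives 1/3 · 0.5625 = 0.1875, 1/3 · 0.64 = 0.21333, 1/3 · 0.64 = 0.21333; summing to 0.61417.
Hence P(bowl A | data) = (0.1875) / (0.61417) = 0.30529.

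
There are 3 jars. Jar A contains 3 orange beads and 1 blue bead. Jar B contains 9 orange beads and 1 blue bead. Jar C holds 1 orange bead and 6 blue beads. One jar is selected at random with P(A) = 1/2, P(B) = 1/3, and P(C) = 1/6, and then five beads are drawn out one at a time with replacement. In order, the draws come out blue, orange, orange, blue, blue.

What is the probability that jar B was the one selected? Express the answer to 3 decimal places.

0.040

Compute the likelihood of the observed sequence for each case: P(data | jar A) = (1/4)(3/4)(3/4)(1/4)(1/4) = 0.0087891; P(data | jar B) = (1/10)(9/10)(9/10)(1/10)(1/10) = 0.00081; P(data | jar C) = (6/7)(1/7)(1/7)(6/7)(6/7) = 0.012852.
Multiplying each by its prior: 1/2 · 0.0087891 = 0.0043945, 1/3 · 0.00081 = 0.00027, 1/6 · 0.012852 = 0.002142; summing to 0.0068065.
So P(jar B | data) = (0.00027) / (0.0068065) = 0.039668.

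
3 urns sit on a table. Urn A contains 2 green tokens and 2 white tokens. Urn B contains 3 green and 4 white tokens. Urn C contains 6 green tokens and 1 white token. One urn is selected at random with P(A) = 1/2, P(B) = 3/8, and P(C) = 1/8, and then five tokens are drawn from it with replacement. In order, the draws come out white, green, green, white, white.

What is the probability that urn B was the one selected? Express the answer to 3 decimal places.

0.447

For each hypothesis, P(data | H) works out to: P(data | urn A) = (2/4)(2/4)(2/4)(2/4)(2/4) = 0.03125; P(data | urn B) = (4/7)(3/7)(3/7)(4/7)(4/7) = 0.034271; P(data | urn C) = (1/7)(6/7)(6/7)(1/7)(1/7) = 0.002142.
The prior-weighted likelihoods are 1/2 · 0.03125 = 0.015625, 3/8 · 0.034271 = 0.012852, 1/8 · 0.002142 = 0.00026775; summing to 0.028745.
Hence P(urn B | data) = (0.012852) / (0.028745) = 0.4471.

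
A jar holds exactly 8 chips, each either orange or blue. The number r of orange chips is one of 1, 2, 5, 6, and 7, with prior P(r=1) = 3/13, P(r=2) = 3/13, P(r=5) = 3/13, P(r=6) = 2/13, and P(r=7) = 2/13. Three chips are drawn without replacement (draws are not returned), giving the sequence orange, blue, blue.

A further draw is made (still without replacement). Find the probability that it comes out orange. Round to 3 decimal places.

0.314

Under each hypothesis, the probability of the observed sequence is: P(data | r = 1) = (1/8)(7/7)(6/6) = 1/8; P(data | r = 2) = (2/8)(6/7)(5/6) = 5/28; P(data | r = 5) = (5/8)(3/7)(2/6) = 5/56; P(data | r = 6) = (6/8)(2/7)(1/6) = 1/28; P(data | r = 7) = (7/8)(1/7)(0/6) = 0.
The prior-weighted likelihoods are 3/13 · 1/8 = 3/104, 3/13 · 5/28 = 15/364, 3/13 · 5/56 = 15/728, 2/13 · 1/28 = 1/182, 2/13 · 0 = 0; these sum to 5/52.
Normalising, the posterior is P(r = 1 | data) = 3/10, P(r = 2 | data) = 3/7, P(r = 5 | data) = 3/14, P(r = 6 | data) = 2/35, P(r = 7 | data) = 0.
Averaging over the posterior, P(orange next | data) = (0)(3/10) + (1/5)(3/7) + (4/5)(3/14) + (1)(2/35) = 11/35.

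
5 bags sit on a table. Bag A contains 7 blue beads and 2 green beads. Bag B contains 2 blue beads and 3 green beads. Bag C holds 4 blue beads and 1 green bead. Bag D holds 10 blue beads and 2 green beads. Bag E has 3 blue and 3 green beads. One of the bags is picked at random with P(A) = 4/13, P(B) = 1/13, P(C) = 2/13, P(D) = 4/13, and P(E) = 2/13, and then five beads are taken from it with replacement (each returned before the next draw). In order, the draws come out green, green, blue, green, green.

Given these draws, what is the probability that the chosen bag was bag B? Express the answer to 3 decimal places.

0.408

Under each hypothesis, the probability of the observed sequence is: P(data | bag A) = (2/9)(2/9)(7/9)(2/9)(2/9) = 0.0018967; P(data | bag B) = (3/5)(3/5)(2/5)(3/5)(3/5) = 0.05184; P(data | bag C) = (1/5)(1/5)(4/5)(1/5)(1/5) = 0.00128; P(data | bag D) = (2/12)(2/12)(10/12)(2/12)(2/12) = 0.000643; P(data | bag E) = (3/6)(3/6)(3/6)(3/6)(3/6) = 0.03125.
The prior-weighted likelihoods are 4/13 · 0.0018967 = 0.00058361, 1/13 · 0.05184 = 0.0039877, 2/13 · 0.00128 = 0.00019692, 4/13 · 0.000643 = 0.00019785, 2/13 · 0.03125 = 0.0048077; with total 0.0097738.
Hence P(bag B | data) = (0.0039877) / (0.0097738) = 0.408.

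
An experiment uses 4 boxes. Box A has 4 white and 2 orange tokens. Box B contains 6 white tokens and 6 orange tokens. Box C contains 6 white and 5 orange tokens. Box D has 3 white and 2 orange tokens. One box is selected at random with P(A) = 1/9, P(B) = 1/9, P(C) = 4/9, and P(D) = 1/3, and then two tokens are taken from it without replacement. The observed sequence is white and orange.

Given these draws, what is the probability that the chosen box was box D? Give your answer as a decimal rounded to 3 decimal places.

The likelihood of the observed sequence under each hypothesis: P(data | box A) = (4/6)(2/5) = 4/15; P(data | box B) = (6/12)(6/11) = 3/11; P(data | box C) = (6/11)(5/10) = 3/11; P(data | box D) = (3/5)(2/4) = 3/10.
Weighting by the prior gives 1/9 · 4/15 = 4/135, 1/9 · 3/11 = 1/33, 4/9 · 3/11 = 4/33, 1/3 · 3/10 = 1/10; with total 167/594.
Therefore the posterior P(box D | data) = (1/10) / (167/594) = 297/835.

0.356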